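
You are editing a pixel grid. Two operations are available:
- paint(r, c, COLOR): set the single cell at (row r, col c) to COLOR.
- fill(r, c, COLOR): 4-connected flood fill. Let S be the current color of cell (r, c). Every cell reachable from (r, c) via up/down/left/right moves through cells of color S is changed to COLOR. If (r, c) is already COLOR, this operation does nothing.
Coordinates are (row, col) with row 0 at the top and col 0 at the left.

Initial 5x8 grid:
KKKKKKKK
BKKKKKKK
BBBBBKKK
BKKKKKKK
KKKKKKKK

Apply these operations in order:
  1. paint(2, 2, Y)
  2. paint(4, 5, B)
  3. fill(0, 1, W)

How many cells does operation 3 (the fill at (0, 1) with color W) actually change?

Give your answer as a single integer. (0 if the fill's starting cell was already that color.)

Answer: 32

Derivation:
After op 1 paint(2,2,Y):
KKKKKKKK
BKKKKKKK
BBYBBKKK
BKKKKKKK
KKKKKKKK
After op 2 paint(4,5,B):
KKKKKKKK
BKKKKKKK
BBYBBKKK
BKKKKKKK
KKKKKBKK
After op 3 fill(0,1,W) [32 cells changed]:
WWWWWWWW
BWWWWWWW
BBYBBWWW
BWWWWWWW
WWWWWBWW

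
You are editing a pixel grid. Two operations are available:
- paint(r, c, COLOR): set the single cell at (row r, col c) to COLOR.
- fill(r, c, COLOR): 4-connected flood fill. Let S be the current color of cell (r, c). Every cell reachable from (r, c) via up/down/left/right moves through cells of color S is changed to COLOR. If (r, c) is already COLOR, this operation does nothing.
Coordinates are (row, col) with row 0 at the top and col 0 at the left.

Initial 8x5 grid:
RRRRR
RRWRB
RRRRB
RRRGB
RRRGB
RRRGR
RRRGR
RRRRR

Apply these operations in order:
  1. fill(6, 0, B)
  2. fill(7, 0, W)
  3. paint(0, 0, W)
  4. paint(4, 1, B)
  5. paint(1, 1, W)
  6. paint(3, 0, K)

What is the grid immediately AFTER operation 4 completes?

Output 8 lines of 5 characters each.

After op 1 fill(6,0,B) [31 cells changed]:
BBBBB
BBWBB
BBBBB
BBBGB
BBBGB
BBBGB
BBBGB
BBBBB
After op 2 fill(7,0,W) [35 cells changed]:
WWWWW
WWWWW
WWWWW
WWWGW
WWWGW
WWWGW
WWWGW
WWWWW
After op 3 paint(0,0,W):
WWWWW
WWWWW
WWWWW
WWWGW
WWWGW
WWWGW
WWWGW
WWWWW
After op 4 paint(4,1,B):
WWWWW
WWWWW
WWWWW
WWWGW
WBWGW
WWWGW
WWWGW
WWWWW

Answer: WWWWW
WWWWW
WWWWW
WWWGW
WBWGW
WWWGW
WWWGW
WWWWW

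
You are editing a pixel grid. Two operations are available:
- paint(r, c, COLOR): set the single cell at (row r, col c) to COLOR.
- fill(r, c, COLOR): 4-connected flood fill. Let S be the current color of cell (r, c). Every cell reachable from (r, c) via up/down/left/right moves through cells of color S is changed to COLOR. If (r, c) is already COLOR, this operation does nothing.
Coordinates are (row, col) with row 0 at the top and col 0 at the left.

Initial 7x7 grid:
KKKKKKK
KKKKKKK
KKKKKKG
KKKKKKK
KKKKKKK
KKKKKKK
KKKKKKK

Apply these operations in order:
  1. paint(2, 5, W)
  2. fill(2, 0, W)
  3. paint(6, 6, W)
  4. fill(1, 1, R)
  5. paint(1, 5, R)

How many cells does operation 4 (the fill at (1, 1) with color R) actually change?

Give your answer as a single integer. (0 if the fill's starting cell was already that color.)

Answer: 48

Derivation:
After op 1 paint(2,5,W):
KKKKKKK
KKKKKKK
KKKKKWG
KKKKKKK
KKKKKKK
KKKKKKK
KKKKKKK
After op 2 fill(2,0,W) [47 cells changed]:
WWWWWWW
WWWWWWW
WWWWWWG
WWWWWWW
WWWWWWW
WWWWWWW
WWWWWWW
After op 3 paint(6,6,W):
WWWWWWW
WWWWWWW
WWWWWWG
WWWWWWW
WWWWWWW
WWWWWWW
WWWWWWW
After op 4 fill(1,1,R) [48 cells changed]:
RRRRRRR
RRRRRRR
RRRRRRG
RRRRRRR
RRRRRRR
RRRRRRR
RRRRRRR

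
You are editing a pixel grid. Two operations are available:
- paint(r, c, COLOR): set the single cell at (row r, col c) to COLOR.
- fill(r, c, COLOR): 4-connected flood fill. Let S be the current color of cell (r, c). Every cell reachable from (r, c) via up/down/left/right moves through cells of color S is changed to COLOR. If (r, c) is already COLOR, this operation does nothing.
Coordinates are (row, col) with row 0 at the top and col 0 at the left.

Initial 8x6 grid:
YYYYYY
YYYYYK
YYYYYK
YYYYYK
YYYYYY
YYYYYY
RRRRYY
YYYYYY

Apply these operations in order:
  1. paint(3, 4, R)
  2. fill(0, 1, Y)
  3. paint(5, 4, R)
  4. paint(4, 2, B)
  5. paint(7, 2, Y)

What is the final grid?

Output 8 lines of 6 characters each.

After op 1 paint(3,4,R):
YYYYYY
YYYYYK
YYYYYK
YYYYRK
YYYYYY
YYYYYY
RRRRYY
YYYYYY
After op 2 fill(0,1,Y) [0 cells changed]:
YYYYYY
YYYYYK
YYYYYK
YYYYRK
YYYYYY
YYYYYY
RRRRYY
YYYYYY
After op 3 paint(5,4,R):
YYYYYY
YYYYYK
YYYYYK
YYYYRK
YYYYYY
YYYYRY
RRRRYY
YYYYYY
After op 4 paint(4,2,B):
YYYYYY
YYYYYK
YYYYYK
YYYYRK
YYBYYY
YYYYRY
RRRRYY
YYYYYY
After op 5 paint(7,2,Y):
YYYYYY
YYYYYK
YYYYYK
YYYYRK
YYBYYY
YYYYRY
RRRRYY
YYYYYY

Answer: YYYYYY
YYYYYK
YYYYYK
YYYYRK
YYBYYY
YYYYRY
RRRRYY
YYYYYY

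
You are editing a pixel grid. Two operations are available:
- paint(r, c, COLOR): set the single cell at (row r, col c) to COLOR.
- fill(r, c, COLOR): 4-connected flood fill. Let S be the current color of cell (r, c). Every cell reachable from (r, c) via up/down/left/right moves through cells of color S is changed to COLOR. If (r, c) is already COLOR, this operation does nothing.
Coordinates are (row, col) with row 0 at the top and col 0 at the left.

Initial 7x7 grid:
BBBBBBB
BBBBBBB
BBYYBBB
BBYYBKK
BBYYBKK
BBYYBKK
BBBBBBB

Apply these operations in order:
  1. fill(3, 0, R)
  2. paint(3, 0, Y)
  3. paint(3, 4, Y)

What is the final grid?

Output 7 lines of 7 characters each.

Answer: RRRRRRR
RRRRRRR
RRYYRRR
YRYYYKK
RRYYRKK
RRYYRKK
RRRRRRR

Derivation:
After op 1 fill(3,0,R) [35 cells changed]:
RRRRRRR
RRRRRRR
RRYYRRR
RRYYRKK
RRYYRKK
RRYYRKK
RRRRRRR
After op 2 paint(3,0,Y):
RRRRRRR
RRRRRRR
RRYYRRR
YRYYRKK
RRYYRKK
RRYYRKK
RRRRRRR
After op 3 paint(3,4,Y):
RRRRRRR
RRRRRRR
RRYYRRR
YRYYYKK
RRYYRKK
RRYYRKK
RRRRRRR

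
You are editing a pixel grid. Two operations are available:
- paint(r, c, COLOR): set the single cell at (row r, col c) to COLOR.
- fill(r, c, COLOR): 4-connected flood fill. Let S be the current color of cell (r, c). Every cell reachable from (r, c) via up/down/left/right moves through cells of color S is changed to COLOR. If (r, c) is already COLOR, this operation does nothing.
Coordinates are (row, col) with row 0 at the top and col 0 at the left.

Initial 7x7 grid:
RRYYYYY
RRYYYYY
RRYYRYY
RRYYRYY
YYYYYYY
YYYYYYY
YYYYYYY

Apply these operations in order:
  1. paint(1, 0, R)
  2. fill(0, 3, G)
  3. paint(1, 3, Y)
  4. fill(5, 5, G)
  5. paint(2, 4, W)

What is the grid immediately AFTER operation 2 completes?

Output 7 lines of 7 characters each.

After op 1 paint(1,0,R):
RRYYYYY
RRYYYYY
RRYYRYY
RRYYRYY
YYYYYYY
YYYYYYY
YYYYYYY
After op 2 fill(0,3,G) [39 cells changed]:
RRGGGGG
RRGGGGG
RRGGRGG
RRGGRGG
GGGGGGG
GGGGGGG
GGGGGGG

Answer: RRGGGGG
RRGGGGG
RRGGRGG
RRGGRGG
GGGGGGG
GGGGGGG
GGGGGGG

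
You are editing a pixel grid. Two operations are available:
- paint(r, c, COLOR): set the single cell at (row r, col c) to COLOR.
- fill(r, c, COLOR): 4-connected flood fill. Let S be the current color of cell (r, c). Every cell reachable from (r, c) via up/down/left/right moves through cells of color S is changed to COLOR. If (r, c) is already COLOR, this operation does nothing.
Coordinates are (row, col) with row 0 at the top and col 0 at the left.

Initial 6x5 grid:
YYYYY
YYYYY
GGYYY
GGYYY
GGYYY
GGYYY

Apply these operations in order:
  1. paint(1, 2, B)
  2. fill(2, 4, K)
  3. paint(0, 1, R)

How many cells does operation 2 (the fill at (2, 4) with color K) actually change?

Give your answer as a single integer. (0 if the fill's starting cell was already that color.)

Answer: 21

Derivation:
After op 1 paint(1,2,B):
YYYYY
YYBYY
GGYYY
GGYYY
GGYYY
GGYYY
After op 2 fill(2,4,K) [21 cells changed]:
KKKKK
KKBKK
GGKKK
GGKKK
GGKKK
GGKKK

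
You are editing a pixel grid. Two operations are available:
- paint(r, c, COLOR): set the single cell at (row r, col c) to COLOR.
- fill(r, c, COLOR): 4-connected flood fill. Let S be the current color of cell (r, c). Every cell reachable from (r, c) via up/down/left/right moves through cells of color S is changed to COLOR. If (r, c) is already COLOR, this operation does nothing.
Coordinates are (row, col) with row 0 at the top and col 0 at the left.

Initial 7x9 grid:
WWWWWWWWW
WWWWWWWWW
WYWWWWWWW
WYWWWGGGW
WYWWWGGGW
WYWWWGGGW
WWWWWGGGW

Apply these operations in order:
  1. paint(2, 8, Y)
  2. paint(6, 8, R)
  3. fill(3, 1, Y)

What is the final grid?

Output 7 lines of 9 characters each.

After op 1 paint(2,8,Y):
WWWWWWWWW
WWWWWWWWW
WYWWWWWWY
WYWWWGGGW
WYWWWGGGW
WYWWWGGGW
WWWWWGGGW
After op 2 paint(6,8,R):
WWWWWWWWW
WWWWWWWWW
WYWWWWWWY
WYWWWGGGW
WYWWWGGGW
WYWWWGGGW
WWWWWGGGR
After op 3 fill(3,1,Y) [0 cells changed]:
WWWWWWWWW
WWWWWWWWW
WYWWWWWWY
WYWWWGGGW
WYWWWGGGW
WYWWWGGGW
WWWWWGGGR

Answer: WWWWWWWWW
WWWWWWWWW
WYWWWWWWY
WYWWWGGGW
WYWWWGGGW
WYWWWGGGW
WWWWWGGGR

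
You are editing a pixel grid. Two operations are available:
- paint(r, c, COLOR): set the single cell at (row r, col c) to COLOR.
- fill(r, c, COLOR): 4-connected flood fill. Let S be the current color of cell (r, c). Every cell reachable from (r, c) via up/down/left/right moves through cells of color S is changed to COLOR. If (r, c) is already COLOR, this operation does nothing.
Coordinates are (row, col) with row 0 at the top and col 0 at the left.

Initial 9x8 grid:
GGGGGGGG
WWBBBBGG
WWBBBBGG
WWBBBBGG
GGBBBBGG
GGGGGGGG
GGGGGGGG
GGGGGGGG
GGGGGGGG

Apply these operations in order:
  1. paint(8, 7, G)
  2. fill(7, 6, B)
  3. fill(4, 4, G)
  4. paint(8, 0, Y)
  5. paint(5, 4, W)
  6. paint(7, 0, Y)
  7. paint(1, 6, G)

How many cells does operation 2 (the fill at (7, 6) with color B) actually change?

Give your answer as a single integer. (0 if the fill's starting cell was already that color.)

Answer: 50

Derivation:
After op 1 paint(8,7,G):
GGGGGGGG
WWBBBBGG
WWBBBBGG
WWBBBBGG
GGBBBBGG
GGGGGGGG
GGGGGGGG
GGGGGGGG
GGGGGGGG
After op 2 fill(7,6,B) [50 cells changed]:
BBBBBBBB
WWBBBBBB
WWBBBBBB
WWBBBBBB
BBBBBBBB
BBBBBBBB
BBBBBBBB
BBBBBBBB
BBBBBBBB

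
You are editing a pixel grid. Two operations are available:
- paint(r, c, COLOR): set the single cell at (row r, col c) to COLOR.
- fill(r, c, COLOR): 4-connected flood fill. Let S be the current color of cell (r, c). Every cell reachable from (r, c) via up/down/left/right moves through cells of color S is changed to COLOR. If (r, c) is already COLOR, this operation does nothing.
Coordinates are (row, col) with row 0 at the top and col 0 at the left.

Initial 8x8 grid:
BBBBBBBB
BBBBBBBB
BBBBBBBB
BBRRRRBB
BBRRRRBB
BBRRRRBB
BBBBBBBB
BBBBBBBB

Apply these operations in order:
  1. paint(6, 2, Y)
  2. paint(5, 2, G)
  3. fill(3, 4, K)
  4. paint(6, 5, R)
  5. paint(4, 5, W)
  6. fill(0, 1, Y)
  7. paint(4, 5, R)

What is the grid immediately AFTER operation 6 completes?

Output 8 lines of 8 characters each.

Answer: YYYYYYYY
YYYYYYYY
YYYYYYYY
YYKKKKYY
YYKKKWYY
YYGKKKYY
YYYYYRYY
YYYYYYYY

Derivation:
After op 1 paint(6,2,Y):
BBBBBBBB
BBBBBBBB
BBBBBBBB
BBRRRRBB
BBRRRRBB
BBRRRRBB
BBYBBBBB
BBBBBBBB
After op 2 paint(5,2,G):
BBBBBBBB
BBBBBBBB
BBBBBBBB
BBRRRRBB
BBRRRRBB
BBGRRRBB
BBYBBBBB
BBBBBBBB
After op 3 fill(3,4,K) [11 cells changed]:
BBBBBBBB
BBBBBBBB
BBBBBBBB
BBKKKKBB
BBKKKKBB
BBGKKKBB
BBYBBBBB
BBBBBBBB
After op 4 paint(6,5,R):
BBBBBBBB
BBBBBBBB
BBBBBBBB
BBKKKKBB
BBKKKKBB
BBGKKKBB
BBYBBRBB
BBBBBBBB
After op 5 paint(4,5,W):
BBBBBBBB
BBBBBBBB
BBBBBBBB
BBKKKKBB
BBKKKWBB
BBGKKKBB
BBYBBRBB
BBBBBBBB
After op 6 fill(0,1,Y) [50 cells changed]:
YYYYYYYY
YYYYYYYY
YYYYYYYY
YYKKKKYY
YYKKKWYY
YYGKKKYY
YYYYYRYY
YYYYYYYY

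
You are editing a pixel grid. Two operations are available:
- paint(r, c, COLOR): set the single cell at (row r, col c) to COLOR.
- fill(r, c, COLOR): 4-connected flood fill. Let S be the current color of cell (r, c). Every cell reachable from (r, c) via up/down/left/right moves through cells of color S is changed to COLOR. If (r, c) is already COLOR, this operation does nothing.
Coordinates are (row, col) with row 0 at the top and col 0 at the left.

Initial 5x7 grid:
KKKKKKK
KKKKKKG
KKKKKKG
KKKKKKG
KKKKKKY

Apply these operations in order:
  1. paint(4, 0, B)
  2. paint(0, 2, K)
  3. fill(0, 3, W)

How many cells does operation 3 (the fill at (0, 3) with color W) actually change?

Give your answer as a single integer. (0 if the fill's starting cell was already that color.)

After op 1 paint(4,0,B):
KKKKKKK
KKKKKKG
KKKKKKG
KKKKKKG
BKKKKKY
After op 2 paint(0,2,K):
KKKKKKK
KKKKKKG
KKKKKKG
KKKKKKG
BKKKKKY
After op 3 fill(0,3,W) [30 cells changed]:
WWWWWWW
WWWWWWG
WWWWWWG
WWWWWWG
BWWWWWY

Answer: 30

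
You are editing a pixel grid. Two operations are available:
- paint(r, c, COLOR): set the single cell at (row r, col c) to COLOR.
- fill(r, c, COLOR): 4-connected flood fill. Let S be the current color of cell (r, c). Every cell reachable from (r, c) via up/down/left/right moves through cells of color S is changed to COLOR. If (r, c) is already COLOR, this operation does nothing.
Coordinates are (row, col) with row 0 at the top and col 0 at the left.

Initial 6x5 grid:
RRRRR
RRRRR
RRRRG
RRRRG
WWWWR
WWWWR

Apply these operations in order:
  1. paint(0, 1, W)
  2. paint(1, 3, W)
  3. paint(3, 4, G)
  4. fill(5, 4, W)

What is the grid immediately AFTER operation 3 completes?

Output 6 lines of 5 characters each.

After op 1 paint(0,1,W):
RWRRR
RRRRR
RRRRG
RRRRG
WWWWR
WWWWR
After op 2 paint(1,3,W):
RWRRR
RRRWR
RRRRG
RRRRG
WWWWR
WWWWR
After op 3 paint(3,4,G):
RWRRR
RRRWR
RRRRG
RRRRG
WWWWR
WWWWR

Answer: RWRRR
RRRWR
RRRRG
RRRRG
WWWWR
WWWWR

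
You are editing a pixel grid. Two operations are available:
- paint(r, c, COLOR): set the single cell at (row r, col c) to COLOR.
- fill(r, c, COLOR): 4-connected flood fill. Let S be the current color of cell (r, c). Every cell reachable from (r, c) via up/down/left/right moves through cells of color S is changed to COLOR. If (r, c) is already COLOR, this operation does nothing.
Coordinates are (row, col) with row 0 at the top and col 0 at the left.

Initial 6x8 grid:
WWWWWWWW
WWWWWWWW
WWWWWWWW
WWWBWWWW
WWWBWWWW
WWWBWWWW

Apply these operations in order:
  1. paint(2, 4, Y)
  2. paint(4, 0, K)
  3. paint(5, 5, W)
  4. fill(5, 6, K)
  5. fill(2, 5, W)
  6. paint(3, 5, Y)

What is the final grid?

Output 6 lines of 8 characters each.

After op 1 paint(2,4,Y):
WWWWWWWW
WWWWWWWW
WWWWYWWW
WWWBWWWW
WWWBWWWW
WWWBWWWW
After op 2 paint(4,0,K):
WWWWWWWW
WWWWWWWW
WWWWYWWW
WWWBWWWW
KWWBWWWW
WWWBWWWW
After op 3 paint(5,5,W):
WWWWWWWW
WWWWWWWW
WWWWYWWW
WWWBWWWW
KWWBWWWW
WWWBWWWW
After op 4 fill(5,6,K) [43 cells changed]:
KKKKKKKK
KKKKKKKK
KKKKYKKK
KKKBKKKK
KKKBKKKK
KKKBKKKK
After op 5 fill(2,5,W) [44 cells changed]:
WWWWWWWW
WWWWWWWW
WWWWYWWW
WWWBWWWW
WWWBWWWW
WWWBWWWW
After op 6 paint(3,5,Y):
WWWWWWWW
WWWWWWWW
WWWWYWWW
WWWBWYWW
WWWBWWWW
WWWBWWWW

Answer: WWWWWWWW
WWWWWWWW
WWWWYWWW
WWWBWYWW
WWWBWWWW
WWWBWWWW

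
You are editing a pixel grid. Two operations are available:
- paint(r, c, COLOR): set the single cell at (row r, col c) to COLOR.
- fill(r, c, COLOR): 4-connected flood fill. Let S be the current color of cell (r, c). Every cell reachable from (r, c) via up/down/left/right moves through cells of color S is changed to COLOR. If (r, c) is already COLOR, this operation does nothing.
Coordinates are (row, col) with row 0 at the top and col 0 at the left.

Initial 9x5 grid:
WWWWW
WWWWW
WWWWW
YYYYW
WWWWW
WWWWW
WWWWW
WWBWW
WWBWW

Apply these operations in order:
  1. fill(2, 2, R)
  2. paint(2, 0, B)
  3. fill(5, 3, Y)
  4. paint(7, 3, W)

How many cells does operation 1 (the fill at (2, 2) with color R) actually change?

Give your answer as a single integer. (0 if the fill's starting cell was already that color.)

Answer: 39

Derivation:
After op 1 fill(2,2,R) [39 cells changed]:
RRRRR
RRRRR
RRRRR
YYYYR
RRRRR
RRRRR
RRRRR
RRBRR
RRBRR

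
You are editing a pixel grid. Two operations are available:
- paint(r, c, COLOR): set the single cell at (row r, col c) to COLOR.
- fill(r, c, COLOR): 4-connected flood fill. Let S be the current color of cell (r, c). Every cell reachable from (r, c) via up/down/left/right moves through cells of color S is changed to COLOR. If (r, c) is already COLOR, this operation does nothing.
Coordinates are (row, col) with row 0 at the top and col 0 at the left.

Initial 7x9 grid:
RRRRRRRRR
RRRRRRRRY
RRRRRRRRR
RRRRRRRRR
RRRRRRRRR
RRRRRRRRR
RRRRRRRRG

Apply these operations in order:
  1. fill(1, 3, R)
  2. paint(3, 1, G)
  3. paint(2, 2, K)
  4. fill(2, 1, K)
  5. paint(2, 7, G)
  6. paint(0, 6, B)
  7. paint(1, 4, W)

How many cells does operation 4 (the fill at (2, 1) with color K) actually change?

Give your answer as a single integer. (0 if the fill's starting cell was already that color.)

After op 1 fill(1,3,R) [0 cells changed]:
RRRRRRRRR
RRRRRRRRY
RRRRRRRRR
RRRRRRRRR
RRRRRRRRR
RRRRRRRRR
RRRRRRRRG
After op 2 paint(3,1,G):
RRRRRRRRR
RRRRRRRRY
RRRRRRRRR
RGRRRRRRR
RRRRRRRRR
RRRRRRRRR
RRRRRRRRG
After op 3 paint(2,2,K):
RRRRRRRRR
RRRRRRRRY
RRKRRRRRR
RGRRRRRRR
RRRRRRRRR
RRRRRRRRR
RRRRRRRRG
After op 4 fill(2,1,K) [59 cells changed]:
KKKKKKKKK
KKKKKKKKY
KKKKKKKKK
KGKKKKKKK
KKKKKKKKK
KKKKKKKKK
KKKKKKKKG

Answer: 59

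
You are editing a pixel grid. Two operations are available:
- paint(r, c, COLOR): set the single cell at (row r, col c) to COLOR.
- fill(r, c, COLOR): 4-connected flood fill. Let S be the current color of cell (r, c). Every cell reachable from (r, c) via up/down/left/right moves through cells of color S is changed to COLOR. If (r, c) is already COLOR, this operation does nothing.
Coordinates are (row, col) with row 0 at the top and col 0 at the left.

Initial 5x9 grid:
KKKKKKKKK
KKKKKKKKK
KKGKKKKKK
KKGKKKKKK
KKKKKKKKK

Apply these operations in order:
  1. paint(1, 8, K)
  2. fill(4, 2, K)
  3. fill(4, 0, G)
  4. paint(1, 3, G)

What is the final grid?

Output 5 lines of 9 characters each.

Answer: GGGGGGGGG
GGGGGGGGG
GGGGGGGGG
GGGGGGGGG
GGGGGGGGG

Derivation:
After op 1 paint(1,8,K):
KKKKKKKKK
KKKKKKKKK
KKGKKKKKK
KKGKKKKKK
KKKKKKKKK
After op 2 fill(4,2,K) [0 cells changed]:
KKKKKKKKK
KKKKKKKKK
KKGKKKKKK
KKGKKKKKK
KKKKKKKKK
After op 3 fill(4,0,G) [43 cells changed]:
GGGGGGGGG
GGGGGGGGG
GGGGGGGGG
GGGGGGGGG
GGGGGGGGG
After op 4 paint(1,3,G):
GGGGGGGGG
GGGGGGGGG
GGGGGGGGG
GGGGGGGGG
GGGGGGGGG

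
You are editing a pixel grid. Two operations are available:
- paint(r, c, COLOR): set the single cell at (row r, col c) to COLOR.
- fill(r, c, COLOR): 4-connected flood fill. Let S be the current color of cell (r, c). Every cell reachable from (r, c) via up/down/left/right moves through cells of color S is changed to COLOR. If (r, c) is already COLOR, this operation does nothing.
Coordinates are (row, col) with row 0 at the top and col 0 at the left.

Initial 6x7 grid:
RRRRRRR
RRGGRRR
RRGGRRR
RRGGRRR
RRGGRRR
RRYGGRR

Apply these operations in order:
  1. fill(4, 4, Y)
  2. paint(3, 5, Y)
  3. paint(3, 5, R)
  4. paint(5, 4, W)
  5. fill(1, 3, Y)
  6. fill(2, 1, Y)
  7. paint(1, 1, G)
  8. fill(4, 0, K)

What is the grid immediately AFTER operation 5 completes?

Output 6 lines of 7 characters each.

Answer: YYYYYYY
YYYYYYY
YYYYYYY
YYYYYRY
YYYYYYY
YYYYWYY

Derivation:
After op 1 fill(4,4,Y) [31 cells changed]:
YYYYYYY
YYGGYYY
YYGGYYY
YYGGYYY
YYGGYYY
YYYGGYY
After op 2 paint(3,5,Y):
YYYYYYY
YYGGYYY
YYGGYYY
YYGGYYY
YYGGYYY
YYYGGYY
After op 3 paint(3,5,R):
YYYYYYY
YYGGYYY
YYGGYYY
YYGGYRY
YYGGYYY
YYYGGYY
After op 4 paint(5,4,W):
YYYYYYY
YYGGYYY
YYGGYYY
YYGGYRY
YYGGYYY
YYYGWYY
After op 5 fill(1,3,Y) [9 cells changed]:
YYYYYYY
YYYYYYY
YYYYYYY
YYYYYRY
YYYYYYY
YYYYWYY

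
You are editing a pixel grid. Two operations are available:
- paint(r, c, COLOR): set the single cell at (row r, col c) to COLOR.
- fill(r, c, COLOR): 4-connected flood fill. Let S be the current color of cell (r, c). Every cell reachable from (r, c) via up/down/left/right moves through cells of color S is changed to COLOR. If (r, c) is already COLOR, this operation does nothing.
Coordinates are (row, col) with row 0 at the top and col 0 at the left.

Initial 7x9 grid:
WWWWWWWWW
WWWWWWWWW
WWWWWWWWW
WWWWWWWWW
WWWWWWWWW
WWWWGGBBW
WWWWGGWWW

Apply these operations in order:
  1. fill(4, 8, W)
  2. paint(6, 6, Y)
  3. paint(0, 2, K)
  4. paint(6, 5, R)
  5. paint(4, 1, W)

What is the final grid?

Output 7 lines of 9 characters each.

Answer: WWKWWWWWW
WWWWWWWWW
WWWWWWWWW
WWWWWWWWW
WWWWWWWWW
WWWWGGBBW
WWWWGRYWW

Derivation:
After op 1 fill(4,8,W) [0 cells changed]:
WWWWWWWWW
WWWWWWWWW
WWWWWWWWW
WWWWWWWWW
WWWWWWWWW
WWWWGGBBW
WWWWGGWWW
After op 2 paint(6,6,Y):
WWWWWWWWW
WWWWWWWWW
WWWWWWWWW
WWWWWWWWW
WWWWWWWWW
WWWWGGBBW
WWWWGGYWW
After op 3 paint(0,2,K):
WWKWWWWWW
WWWWWWWWW
WWWWWWWWW
WWWWWWWWW
WWWWWWWWW
WWWWGGBBW
WWWWGGYWW
After op 4 paint(6,5,R):
WWKWWWWWW
WWWWWWWWW
WWWWWWWWW
WWWWWWWWW
WWWWWWWWW
WWWWGGBBW
WWWWGRYWW
After op 5 paint(4,1,W):
WWKWWWWWW
WWWWWWWWW
WWWWWWWWW
WWWWWWWWW
WWWWWWWWW
WWWWGGBBW
WWWWGRYWW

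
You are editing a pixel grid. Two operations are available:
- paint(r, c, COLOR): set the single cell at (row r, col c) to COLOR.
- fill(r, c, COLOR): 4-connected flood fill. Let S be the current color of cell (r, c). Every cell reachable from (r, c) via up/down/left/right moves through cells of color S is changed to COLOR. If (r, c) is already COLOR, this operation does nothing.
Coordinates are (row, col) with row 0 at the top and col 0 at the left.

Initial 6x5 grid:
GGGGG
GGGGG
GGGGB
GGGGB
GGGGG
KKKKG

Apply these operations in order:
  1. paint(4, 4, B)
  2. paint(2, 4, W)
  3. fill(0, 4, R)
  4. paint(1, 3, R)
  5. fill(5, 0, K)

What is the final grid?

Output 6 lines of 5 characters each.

Answer: RRRRR
RRRRR
RRRRW
RRRRB
RRRRB
KKKKG

Derivation:
After op 1 paint(4,4,B):
GGGGG
GGGGG
GGGGB
GGGGB
GGGGB
KKKKG
After op 2 paint(2,4,W):
GGGGG
GGGGG
GGGGW
GGGGB
GGGGB
KKKKG
After op 3 fill(0,4,R) [22 cells changed]:
RRRRR
RRRRR
RRRRW
RRRRB
RRRRB
KKKKG
After op 4 paint(1,3,R):
RRRRR
RRRRR
RRRRW
RRRRB
RRRRB
KKKKG
After op 5 fill(5,0,K) [0 cells changed]:
RRRRR
RRRRR
RRRRW
RRRRB
RRRRB
KKKKG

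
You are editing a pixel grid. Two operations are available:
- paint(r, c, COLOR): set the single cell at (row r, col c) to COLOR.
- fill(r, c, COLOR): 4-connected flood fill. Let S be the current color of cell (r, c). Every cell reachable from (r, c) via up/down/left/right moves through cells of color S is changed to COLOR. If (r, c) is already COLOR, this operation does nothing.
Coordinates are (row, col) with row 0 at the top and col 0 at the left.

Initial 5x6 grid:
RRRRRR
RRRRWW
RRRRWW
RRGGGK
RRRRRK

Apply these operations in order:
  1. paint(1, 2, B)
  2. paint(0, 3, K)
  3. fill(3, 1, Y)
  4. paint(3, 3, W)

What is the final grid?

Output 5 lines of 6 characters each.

After op 1 paint(1,2,B):
RRRRRR
RRBRWW
RRRRWW
RRGGGK
RRRRRK
After op 2 paint(0,3,K):
RRRKRR
RRBRWW
RRRRWW
RRGGGK
RRRRRK
After op 3 fill(3,1,Y) [17 cells changed]:
YYYKRR
YYBYWW
YYYYWW
YYGGGK
YYYYYK
After op 4 paint(3,3,W):
YYYKRR
YYBYWW
YYYYWW
YYGWGK
YYYYYK

Answer: YYYKRR
YYBYWW
YYYYWW
YYGWGK
YYYYYK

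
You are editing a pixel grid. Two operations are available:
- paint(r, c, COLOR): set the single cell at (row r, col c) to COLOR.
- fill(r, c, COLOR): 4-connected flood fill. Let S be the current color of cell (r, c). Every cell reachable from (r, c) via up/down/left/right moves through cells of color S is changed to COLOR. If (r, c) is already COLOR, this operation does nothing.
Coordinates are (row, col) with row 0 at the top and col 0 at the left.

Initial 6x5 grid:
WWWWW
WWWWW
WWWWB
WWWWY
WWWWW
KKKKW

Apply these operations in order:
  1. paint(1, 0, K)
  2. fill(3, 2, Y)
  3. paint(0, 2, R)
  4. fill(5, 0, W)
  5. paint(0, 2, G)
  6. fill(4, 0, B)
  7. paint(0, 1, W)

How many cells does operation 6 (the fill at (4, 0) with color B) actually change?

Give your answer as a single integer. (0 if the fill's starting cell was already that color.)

Answer: 23

Derivation:
After op 1 paint(1,0,K):
WWWWW
KWWWW
WWWWB
WWWWY
WWWWW
KKKKW
After op 2 fill(3,2,Y) [23 cells changed]:
YYYYY
KYYYY
YYYYB
YYYYY
YYYYY
KKKKY
After op 3 paint(0,2,R):
YYRYY
KYYYY
YYYYB
YYYYY
YYYYY
KKKKY
After op 4 fill(5,0,W) [4 cells changed]:
YYRYY
KYYYY
YYYYB
YYYYY
YYYYY
WWWWY
After op 5 paint(0,2,G):
YYGYY
KYYYY
YYYYB
YYYYY
YYYYY
WWWWY
After op 6 fill(4,0,B) [23 cells changed]:
BBGBB
KBBBB
BBBBB
BBBBB
BBBBB
WWWWB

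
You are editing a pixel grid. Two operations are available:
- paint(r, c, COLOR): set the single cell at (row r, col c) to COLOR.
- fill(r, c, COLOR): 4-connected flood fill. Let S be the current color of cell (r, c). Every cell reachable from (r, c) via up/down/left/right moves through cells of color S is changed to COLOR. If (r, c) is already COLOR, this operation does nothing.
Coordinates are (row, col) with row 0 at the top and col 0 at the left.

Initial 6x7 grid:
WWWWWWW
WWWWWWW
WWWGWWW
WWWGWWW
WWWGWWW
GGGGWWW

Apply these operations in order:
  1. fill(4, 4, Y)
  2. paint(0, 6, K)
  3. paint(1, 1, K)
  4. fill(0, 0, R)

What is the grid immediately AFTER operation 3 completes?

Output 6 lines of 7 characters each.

Answer: YYYYYYK
YKYYYYY
YYYGYYY
YYYGYYY
YYYGYYY
GGGGYYY

Derivation:
After op 1 fill(4,4,Y) [35 cells changed]:
YYYYYYY
YYYYYYY
YYYGYYY
YYYGYYY
YYYGYYY
GGGGYYY
After op 2 paint(0,6,K):
YYYYYYK
YYYYYYY
YYYGYYY
YYYGYYY
YYYGYYY
GGGGYYY
After op 3 paint(1,1,K):
YYYYYYK
YKYYYYY
YYYGYYY
YYYGYYY
YYYGYYY
GGGGYYY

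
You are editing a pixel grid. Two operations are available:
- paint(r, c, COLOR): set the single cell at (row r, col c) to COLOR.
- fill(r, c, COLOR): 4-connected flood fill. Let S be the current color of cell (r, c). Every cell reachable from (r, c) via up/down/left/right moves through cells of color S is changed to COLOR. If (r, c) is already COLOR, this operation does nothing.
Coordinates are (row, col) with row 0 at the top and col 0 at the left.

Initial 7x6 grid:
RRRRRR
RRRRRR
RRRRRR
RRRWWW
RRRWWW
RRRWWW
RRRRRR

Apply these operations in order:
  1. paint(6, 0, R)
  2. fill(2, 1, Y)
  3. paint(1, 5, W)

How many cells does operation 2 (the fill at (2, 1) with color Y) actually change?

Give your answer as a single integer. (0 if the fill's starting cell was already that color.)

Answer: 33

Derivation:
After op 1 paint(6,0,R):
RRRRRR
RRRRRR
RRRRRR
RRRWWW
RRRWWW
RRRWWW
RRRRRR
After op 2 fill(2,1,Y) [33 cells changed]:
YYYYYY
YYYYYY
YYYYYY
YYYWWW
YYYWWW
YYYWWW
YYYYYY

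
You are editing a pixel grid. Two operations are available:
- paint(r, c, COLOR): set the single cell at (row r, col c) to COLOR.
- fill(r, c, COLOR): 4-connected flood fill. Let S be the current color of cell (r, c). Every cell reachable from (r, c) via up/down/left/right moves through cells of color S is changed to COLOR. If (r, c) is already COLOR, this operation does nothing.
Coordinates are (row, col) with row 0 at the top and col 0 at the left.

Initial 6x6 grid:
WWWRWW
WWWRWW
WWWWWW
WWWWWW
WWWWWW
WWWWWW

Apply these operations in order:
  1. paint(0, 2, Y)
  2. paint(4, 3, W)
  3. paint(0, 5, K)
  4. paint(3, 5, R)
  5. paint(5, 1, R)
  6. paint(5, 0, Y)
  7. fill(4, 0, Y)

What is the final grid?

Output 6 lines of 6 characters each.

After op 1 paint(0,2,Y):
WWYRWW
WWWRWW
WWWWWW
WWWWWW
WWWWWW
WWWWWW
After op 2 paint(4,3,W):
WWYRWW
WWWRWW
WWWWWW
WWWWWW
WWWWWW
WWWWWW
After op 3 paint(0,5,K):
WWYRWK
WWWRWW
WWWWWW
WWWWWW
WWWWWW
WWWWWW
After op 4 paint(3,5,R):
WWYRWK
WWWRWW
WWWWWW
WWWWWR
WWWWWW
WWWWWW
After op 5 paint(5,1,R):
WWYRWK
WWWRWW
WWWWWW
WWWWWR
WWWWWW
WRWWWW
After op 6 paint(5,0,Y):
WWYRWK
WWWRWW
WWWWWW
WWWWWR
WWWWWW
YRWWWW
After op 7 fill(4,0,Y) [29 cells changed]:
YYYRYK
YYYRYY
YYYYYY
YYYYYR
YYYYYY
YRYYYY

Answer: YYYRYK
YYYRYY
YYYYYY
YYYYYR
YYYYYY
YRYYYY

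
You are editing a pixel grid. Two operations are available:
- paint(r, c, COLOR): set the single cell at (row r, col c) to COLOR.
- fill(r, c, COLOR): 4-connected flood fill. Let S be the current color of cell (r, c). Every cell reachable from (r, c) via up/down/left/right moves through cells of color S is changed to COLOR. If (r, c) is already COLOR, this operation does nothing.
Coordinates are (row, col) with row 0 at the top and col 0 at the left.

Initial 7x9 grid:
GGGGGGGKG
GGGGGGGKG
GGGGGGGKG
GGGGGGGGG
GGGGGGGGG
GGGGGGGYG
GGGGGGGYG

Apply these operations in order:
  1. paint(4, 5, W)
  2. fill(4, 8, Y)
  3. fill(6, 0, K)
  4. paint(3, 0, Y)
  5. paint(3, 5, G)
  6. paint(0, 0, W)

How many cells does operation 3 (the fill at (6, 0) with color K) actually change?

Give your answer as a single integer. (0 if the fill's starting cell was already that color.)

After op 1 paint(4,5,W):
GGGGGGGKG
GGGGGGGKG
GGGGGGGKG
GGGGGGGGG
GGGGGWGGG
GGGGGGGYG
GGGGGGGYG
After op 2 fill(4,8,Y) [57 cells changed]:
YYYYYYYKY
YYYYYYYKY
YYYYYYYKY
YYYYYYYYY
YYYYYWYYY
YYYYYYYYY
YYYYYYYYY
After op 3 fill(6,0,K) [59 cells changed]:
KKKKKKKKK
KKKKKKKKK
KKKKKKKKK
KKKKKKKKK
KKKKKWKKK
KKKKKKKKK
KKKKKKKKK

Answer: 59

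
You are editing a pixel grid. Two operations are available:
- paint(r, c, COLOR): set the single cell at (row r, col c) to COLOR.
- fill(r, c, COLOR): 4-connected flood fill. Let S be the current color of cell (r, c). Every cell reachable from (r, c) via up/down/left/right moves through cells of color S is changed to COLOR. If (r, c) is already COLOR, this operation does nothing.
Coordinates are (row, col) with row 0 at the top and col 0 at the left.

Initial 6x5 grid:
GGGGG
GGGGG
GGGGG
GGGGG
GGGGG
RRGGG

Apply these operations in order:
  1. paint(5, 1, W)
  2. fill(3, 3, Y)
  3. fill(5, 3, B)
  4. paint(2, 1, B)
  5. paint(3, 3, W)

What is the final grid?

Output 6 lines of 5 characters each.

After op 1 paint(5,1,W):
GGGGG
GGGGG
GGGGG
GGGGG
GGGGG
RWGGG
After op 2 fill(3,3,Y) [28 cells changed]:
YYYYY
YYYYY
YYYYY
YYYYY
YYYYY
RWYYY
After op 3 fill(5,3,B) [28 cells changed]:
BBBBB
BBBBB
BBBBB
BBBBB
BBBBB
RWBBB
After op 4 paint(2,1,B):
BBBBB
BBBBB
BBBBB
BBBBB
BBBBB
RWBBB
After op 5 paint(3,3,W):
BBBBB
BBBBB
BBBBB
BBBWB
BBBBB
RWBBB

Answer: BBBBB
BBBBB
BBBBB
BBBWB
BBBBB
RWBBB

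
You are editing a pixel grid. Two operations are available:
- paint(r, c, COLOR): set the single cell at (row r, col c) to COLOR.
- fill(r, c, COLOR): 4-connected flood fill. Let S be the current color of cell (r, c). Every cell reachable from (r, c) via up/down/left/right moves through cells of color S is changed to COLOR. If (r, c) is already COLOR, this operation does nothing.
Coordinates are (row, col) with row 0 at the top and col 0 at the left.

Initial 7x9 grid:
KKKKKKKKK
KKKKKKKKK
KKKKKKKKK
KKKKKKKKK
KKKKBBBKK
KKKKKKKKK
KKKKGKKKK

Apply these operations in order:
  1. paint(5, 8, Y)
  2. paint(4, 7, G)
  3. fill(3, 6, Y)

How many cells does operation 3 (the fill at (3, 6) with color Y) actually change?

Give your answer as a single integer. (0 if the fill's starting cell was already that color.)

Answer: 57

Derivation:
After op 1 paint(5,8,Y):
KKKKKKKKK
KKKKKKKKK
KKKKKKKKK
KKKKKKKKK
KKKKBBBKK
KKKKKKKKY
KKKKGKKKK
After op 2 paint(4,7,G):
KKKKKKKKK
KKKKKKKKK
KKKKKKKKK
KKKKKKKKK
KKKKBBBGK
KKKKKKKKY
KKKKGKKKK
After op 3 fill(3,6,Y) [57 cells changed]:
YYYYYYYYY
YYYYYYYYY
YYYYYYYYY
YYYYYYYYY
YYYYBBBGY
YYYYYYYYY
YYYYGYYYY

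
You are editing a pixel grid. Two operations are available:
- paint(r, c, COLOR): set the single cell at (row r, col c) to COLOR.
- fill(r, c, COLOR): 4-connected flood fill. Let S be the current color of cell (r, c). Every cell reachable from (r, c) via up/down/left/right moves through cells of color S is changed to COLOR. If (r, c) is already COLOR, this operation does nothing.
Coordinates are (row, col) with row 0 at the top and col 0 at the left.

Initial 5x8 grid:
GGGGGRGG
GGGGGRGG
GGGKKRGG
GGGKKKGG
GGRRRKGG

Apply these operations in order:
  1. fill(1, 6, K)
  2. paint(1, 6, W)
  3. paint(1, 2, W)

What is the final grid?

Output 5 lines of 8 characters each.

After op 1 fill(1,6,K) [10 cells changed]:
GGGGGRKK
GGGGGRKK
GGGKKRKK
GGGKKKKK
GGRRRKKK
After op 2 paint(1,6,W):
GGGGGRKK
GGGGGRWK
GGGKKRKK
GGGKKKKK
GGRRRKKK
After op 3 paint(1,2,W):
GGGGGRKK
GGWGGRWK
GGGKKRKK
GGGKKKKK
GGRRRKKK

Answer: GGGGGRKK
GGWGGRWK
GGGKKRKK
GGGKKKKK
GGRRRKKK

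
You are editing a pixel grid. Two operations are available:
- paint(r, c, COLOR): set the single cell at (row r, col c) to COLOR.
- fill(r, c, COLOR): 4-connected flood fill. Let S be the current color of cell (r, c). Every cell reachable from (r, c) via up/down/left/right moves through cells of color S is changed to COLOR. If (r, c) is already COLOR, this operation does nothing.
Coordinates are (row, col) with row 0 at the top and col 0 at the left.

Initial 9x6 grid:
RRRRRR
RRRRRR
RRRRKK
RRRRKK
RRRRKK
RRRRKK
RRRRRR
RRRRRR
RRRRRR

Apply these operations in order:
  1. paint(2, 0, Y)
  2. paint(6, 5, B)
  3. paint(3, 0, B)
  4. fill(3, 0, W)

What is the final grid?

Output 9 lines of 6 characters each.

After op 1 paint(2,0,Y):
RRRRRR
RRRRRR
YRRRKK
RRRRKK
RRRRKK
RRRRKK
RRRRRR
RRRRRR
RRRRRR
After op 2 paint(6,5,B):
RRRRRR
RRRRRR
YRRRKK
RRRRKK
RRRRKK
RRRRKK
RRRRRB
RRRRRR
RRRRRR
After op 3 paint(3,0,B):
RRRRRR
RRRRRR
YRRRKK
BRRRKK
RRRRKK
RRRRKK
RRRRRB
RRRRRR
RRRRRR
After op 4 fill(3,0,W) [1 cells changed]:
RRRRRR
RRRRRR
YRRRKK
WRRRKK
RRRRKK
RRRRKK
RRRRRB
RRRRRR
RRRRRR

Answer: RRRRRR
RRRRRR
YRRRKK
WRRRKK
RRRRKK
RRRRKK
RRRRRB
RRRRRR
RRRRRR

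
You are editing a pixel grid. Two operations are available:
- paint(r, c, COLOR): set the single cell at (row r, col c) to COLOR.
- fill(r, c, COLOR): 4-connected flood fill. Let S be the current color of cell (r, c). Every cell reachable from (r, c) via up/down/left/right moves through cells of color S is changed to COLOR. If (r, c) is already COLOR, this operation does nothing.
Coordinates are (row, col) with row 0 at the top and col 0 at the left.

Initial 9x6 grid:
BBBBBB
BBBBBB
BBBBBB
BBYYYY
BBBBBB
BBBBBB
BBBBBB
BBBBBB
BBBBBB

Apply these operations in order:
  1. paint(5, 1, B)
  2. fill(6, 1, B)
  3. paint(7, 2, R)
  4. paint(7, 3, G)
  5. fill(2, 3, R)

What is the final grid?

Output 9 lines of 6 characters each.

Answer: RRRRRR
RRRRRR
RRRRRR
RRYYYY
RRRRRR
RRRRRR
RRRRRR
RRRGRR
RRRRRR

Derivation:
After op 1 paint(5,1,B):
BBBBBB
BBBBBB
BBBBBB
BBYYYY
BBBBBB
BBBBBB
BBBBBB
BBBBBB
BBBBBB
After op 2 fill(6,1,B) [0 cells changed]:
BBBBBB
BBBBBB
BBBBBB
BBYYYY
BBBBBB
BBBBBB
BBBBBB
BBBBBB
BBBBBB
After op 3 paint(7,2,R):
BBBBBB
BBBBBB
BBBBBB
BBYYYY
BBBBBB
BBBBBB
BBBBBB
BBRBBB
BBBBBB
After op 4 paint(7,3,G):
BBBBBB
BBBBBB
BBBBBB
BBYYYY
BBBBBB
BBBBBB
BBBBBB
BBRGBB
BBBBBB
After op 5 fill(2,3,R) [48 cells changed]:
RRRRRR
RRRRRR
RRRRRR
RRYYYY
RRRRRR
RRRRRR
RRRRRR
RRRGRR
RRRRRR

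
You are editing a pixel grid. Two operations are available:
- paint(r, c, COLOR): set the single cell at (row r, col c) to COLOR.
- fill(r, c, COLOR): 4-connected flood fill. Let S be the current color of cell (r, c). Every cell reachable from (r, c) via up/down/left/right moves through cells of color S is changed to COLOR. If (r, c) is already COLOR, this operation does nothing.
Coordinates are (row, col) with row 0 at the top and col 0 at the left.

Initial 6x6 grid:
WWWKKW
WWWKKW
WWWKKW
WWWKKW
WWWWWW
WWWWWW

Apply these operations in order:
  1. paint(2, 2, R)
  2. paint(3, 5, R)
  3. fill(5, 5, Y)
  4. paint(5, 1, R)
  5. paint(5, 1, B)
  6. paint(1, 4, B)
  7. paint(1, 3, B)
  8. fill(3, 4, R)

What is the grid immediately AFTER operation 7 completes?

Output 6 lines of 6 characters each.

Answer: YYYKKW
YYYBBW
YYRKKW
YYYKKR
YYYYYY
YBYYYY

Derivation:
After op 1 paint(2,2,R):
WWWKKW
WWWKKW
WWRKKW
WWWKKW
WWWWWW
WWWWWW
After op 2 paint(3,5,R):
WWWKKW
WWWKKW
WWRKKW
WWWKKR
WWWWWW
WWWWWW
After op 3 fill(5,5,Y) [23 cells changed]:
YYYKKW
YYYKKW
YYRKKW
YYYKKR
YYYYYY
YYYYYY
After op 4 paint(5,1,R):
YYYKKW
YYYKKW
YYRKKW
YYYKKR
YYYYYY
YRYYYY
After op 5 paint(5,1,B):
YYYKKW
YYYKKW
YYRKKW
YYYKKR
YYYYYY
YBYYYY
After op 6 paint(1,4,B):
YYYKKW
YYYKBW
YYRKKW
YYYKKR
YYYYYY
YBYYYY
After op 7 paint(1,3,B):
YYYKKW
YYYBBW
YYRKKW
YYYKKR
YYYYYY
YBYYYY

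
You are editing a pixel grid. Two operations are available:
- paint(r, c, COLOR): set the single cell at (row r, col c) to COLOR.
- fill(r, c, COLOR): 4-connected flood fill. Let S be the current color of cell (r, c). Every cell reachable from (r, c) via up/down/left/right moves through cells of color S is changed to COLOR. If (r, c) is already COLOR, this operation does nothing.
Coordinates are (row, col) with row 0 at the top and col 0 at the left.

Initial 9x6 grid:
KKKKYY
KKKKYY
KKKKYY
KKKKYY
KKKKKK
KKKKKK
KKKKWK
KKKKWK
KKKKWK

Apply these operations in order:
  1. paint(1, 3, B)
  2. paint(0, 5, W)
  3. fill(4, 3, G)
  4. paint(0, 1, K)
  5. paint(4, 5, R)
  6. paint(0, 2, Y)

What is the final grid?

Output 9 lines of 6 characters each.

After op 1 paint(1,3,B):
KKKKYY
KKKBYY
KKKKYY
KKKKYY
KKKKKK
KKKKKK
KKKKWK
KKKKWK
KKKKWK
After op 2 paint(0,5,W):
KKKKYW
KKKBYY
KKKKYY
KKKKYY
KKKKKK
KKKKKK
KKKKWK
KKKKWK
KKKKWK
After op 3 fill(4,3,G) [42 cells changed]:
GGGGYW
GGGBYY
GGGGYY
GGGGYY
GGGGGG
GGGGGG
GGGGWG
GGGGWG
GGGGWG
After op 4 paint(0,1,K):
GKGGYW
GGGBYY
GGGGYY
GGGGYY
GGGGGG
GGGGGG
GGGGWG
GGGGWG
GGGGWG
After op 5 paint(4,5,R):
GKGGYW
GGGBYY
GGGGYY
GGGGYY
GGGGGR
GGGGGG
GGGGWG
GGGGWG
GGGGWG
After op 6 paint(0,2,Y):
GKYGYW
GGGBYY
GGGGYY
GGGGYY
GGGGGR
GGGGGG
GGGGWG
GGGGWG
GGGGWG

Answer: GKYGYW
GGGBYY
GGGGYY
GGGGYY
GGGGGR
GGGGGG
GGGGWG
GGGGWG
GGGGWG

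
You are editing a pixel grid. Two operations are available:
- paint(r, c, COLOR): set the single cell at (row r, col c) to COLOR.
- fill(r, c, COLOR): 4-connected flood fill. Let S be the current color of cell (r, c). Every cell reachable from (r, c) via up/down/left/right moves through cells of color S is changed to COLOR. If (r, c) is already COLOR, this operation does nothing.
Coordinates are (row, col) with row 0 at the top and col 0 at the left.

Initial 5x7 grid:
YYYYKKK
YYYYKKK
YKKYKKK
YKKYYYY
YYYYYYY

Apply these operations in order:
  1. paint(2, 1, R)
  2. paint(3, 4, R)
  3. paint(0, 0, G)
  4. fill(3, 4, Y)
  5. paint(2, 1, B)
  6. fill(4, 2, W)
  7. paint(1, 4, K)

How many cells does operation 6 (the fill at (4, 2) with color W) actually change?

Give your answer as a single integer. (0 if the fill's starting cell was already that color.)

After op 1 paint(2,1,R):
YYYYKKK
YYYYKKK
YRKYKKK
YKKYYYY
YYYYYYY
After op 2 paint(3,4,R):
YYYYKKK
YYYYKKK
YRKYKKK
YKKYRYY
YYYYYYY
After op 3 paint(0,0,G):
GYYYKKK
YYYYKKK
YRKYKKK
YKKYRYY
YYYYYYY
After op 4 fill(3,4,Y) [1 cells changed]:
GYYYKKK
YYYYKKK
YRKYKKK
YKKYYYY
YYYYYYY
After op 5 paint(2,1,B):
GYYYKKK
YYYYKKK
YBKYKKK
YKKYYYY
YYYYYYY
After op 6 fill(4,2,W) [21 cells changed]:
GWWWKKK
WWWWKKK
WBKWKKK
WKKWWWW
WWWWWWW

Answer: 21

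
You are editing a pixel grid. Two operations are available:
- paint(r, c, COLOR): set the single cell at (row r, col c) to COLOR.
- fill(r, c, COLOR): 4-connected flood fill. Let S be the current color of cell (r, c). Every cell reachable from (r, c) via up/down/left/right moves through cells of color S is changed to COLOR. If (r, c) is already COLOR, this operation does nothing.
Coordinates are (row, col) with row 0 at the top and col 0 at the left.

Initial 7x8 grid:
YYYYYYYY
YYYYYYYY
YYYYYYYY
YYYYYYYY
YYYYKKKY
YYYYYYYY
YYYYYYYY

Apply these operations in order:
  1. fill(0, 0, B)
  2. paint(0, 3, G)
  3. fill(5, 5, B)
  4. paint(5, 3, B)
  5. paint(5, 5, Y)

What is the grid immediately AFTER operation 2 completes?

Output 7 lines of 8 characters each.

After op 1 fill(0,0,B) [53 cells changed]:
BBBBBBBB
BBBBBBBB
BBBBBBBB
BBBBBBBB
BBBBKKKB
BBBBBBBB
BBBBBBBB
After op 2 paint(0,3,G):
BBBGBBBB
BBBBBBBB
BBBBBBBB
BBBBBBBB
BBBBKKKB
BBBBBBBB
BBBBBBBB

Answer: BBBGBBBB
BBBBBBBB
BBBBBBBB
BBBBBBBB
BBBBKKKB
BBBBBBBB
BBBBBBBB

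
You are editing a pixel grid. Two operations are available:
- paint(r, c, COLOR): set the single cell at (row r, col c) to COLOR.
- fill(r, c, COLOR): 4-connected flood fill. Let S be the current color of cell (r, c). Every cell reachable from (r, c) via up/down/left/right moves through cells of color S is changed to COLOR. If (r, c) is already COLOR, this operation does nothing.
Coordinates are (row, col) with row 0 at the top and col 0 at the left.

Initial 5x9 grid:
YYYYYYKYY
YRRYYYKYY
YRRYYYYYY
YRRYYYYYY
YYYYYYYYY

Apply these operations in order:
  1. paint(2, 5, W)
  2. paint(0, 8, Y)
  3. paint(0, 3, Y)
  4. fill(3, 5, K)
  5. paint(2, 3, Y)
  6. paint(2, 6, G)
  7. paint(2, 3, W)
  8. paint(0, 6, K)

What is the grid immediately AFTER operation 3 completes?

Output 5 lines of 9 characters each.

After op 1 paint(2,5,W):
YYYYYYKYY
YRRYYYKYY
YRRYYWYYY
YRRYYYYYY
YYYYYYYYY
After op 2 paint(0,8,Y):
YYYYYYKYY
YRRYYYKYY
YRRYYWYYY
YRRYYYYYY
YYYYYYYYY
After op 3 paint(0,3,Y):
YYYYYYKYY
YRRYYYKYY
YRRYYWYYY
YRRYYYYYY
YYYYYYYYY

Answer: YYYYYYKYY
YRRYYYKYY
YRRYYWYYY
YRRYYYYYY
YYYYYYYYY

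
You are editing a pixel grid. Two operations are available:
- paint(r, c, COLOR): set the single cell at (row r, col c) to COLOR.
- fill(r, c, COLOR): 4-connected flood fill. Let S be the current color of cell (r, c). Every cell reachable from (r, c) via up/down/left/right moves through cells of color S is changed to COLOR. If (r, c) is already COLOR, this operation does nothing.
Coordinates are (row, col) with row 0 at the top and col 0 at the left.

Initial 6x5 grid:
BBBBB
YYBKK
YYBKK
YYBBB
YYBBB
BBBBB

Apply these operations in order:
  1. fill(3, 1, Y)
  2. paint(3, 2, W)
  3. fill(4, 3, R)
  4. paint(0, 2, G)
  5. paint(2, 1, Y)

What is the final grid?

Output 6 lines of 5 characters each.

After op 1 fill(3,1,Y) [0 cells changed]:
BBBBB
YYBKK
YYBKK
YYBBB
YYBBB
BBBBB
After op 2 paint(3,2,W):
BBBBB
YYBKK
YYBKK
YYWBB
YYBBB
BBBBB
After op 3 fill(4,3,R) [10 cells changed]:
BBBBB
YYBKK
YYBKK
YYWRR
YYRRR
RRRRR
After op 4 paint(0,2,G):
BBGBB
YYBKK
YYBKK
YYWRR
YYRRR
RRRRR
After op 5 paint(2,1,Y):
BBGBB
YYBKK
YYBKK
YYWRR
YYRRR
RRRRR

Answer: BBGBB
YYBKK
YYBKK
YYWRR
YYRRR
RRRRR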